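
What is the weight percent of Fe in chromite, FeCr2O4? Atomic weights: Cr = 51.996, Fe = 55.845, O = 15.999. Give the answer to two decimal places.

M(FeCr2O4) = 223.833 g/mol.
Fe contributes 1 × 55.845 = 55.845 g per mole.
55.845/223.833 = 0.2495 → 24.95%.

24.95 weight percent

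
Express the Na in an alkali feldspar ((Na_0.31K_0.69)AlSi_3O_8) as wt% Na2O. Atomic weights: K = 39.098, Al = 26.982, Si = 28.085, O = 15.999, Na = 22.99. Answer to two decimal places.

3.51 wt%

M((Na_0.31K_0.69)AlSi_3O_8) = 273.334 g/mol; M(Na2O) = 61.979 g/mol.
Moles Na2O per formula unit = 0.31 Na ÷ 2 = 0.1550.
Na2O fraction = (0.1550 × 61.979) / 273.334 = 9.607/273.334 = 0.0351.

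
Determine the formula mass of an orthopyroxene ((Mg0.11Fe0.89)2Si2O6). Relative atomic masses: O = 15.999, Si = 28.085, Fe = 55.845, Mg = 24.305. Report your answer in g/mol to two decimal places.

256.92 g/mol

The formula mass is the sum 0.22·24.305 + 1.78·55.845 + 2·28.085 + 6·15.999.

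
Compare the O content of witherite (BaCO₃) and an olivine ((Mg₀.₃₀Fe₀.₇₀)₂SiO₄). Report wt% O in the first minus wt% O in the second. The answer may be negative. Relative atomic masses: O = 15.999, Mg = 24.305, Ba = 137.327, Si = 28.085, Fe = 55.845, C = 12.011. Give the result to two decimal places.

M(BaCO₃) = 197.335 g/mol, so wt% O = 47.997/197.335 × 100 = 24.32%.
M((Mg₀.₃₀Fe₀.₇₀)₂SiO₄) = 184.847 g/mol, so wt% O = 63.996/184.847 × 100 = 34.62%.
24.32 − 34.62 = -10.30 pp.

-10.30 percentage points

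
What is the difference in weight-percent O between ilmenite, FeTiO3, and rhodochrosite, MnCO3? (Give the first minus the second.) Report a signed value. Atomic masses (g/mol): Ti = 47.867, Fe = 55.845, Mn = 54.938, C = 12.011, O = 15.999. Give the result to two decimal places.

-10.12 percentage points

M(FeTiO3) = 151.709 g/mol, so wt% O = 47.997/151.709 × 100 = 31.64%.
M(MnCO3) = 114.946 g/mol, so wt% O = 47.997/114.946 × 100 = 41.76%.
31.64 − 41.76 = -10.12 pp.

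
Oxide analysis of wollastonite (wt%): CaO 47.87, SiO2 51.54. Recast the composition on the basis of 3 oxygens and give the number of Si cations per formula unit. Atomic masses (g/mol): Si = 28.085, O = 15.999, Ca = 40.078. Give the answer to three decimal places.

1.002 Si apfu

CaO (M=56.077): mol = 0.85365; Ca = 0.85365, O = 0.85365.
SiO2 (M=60.083): mol = 0.85781; Si = 0.85781, O = 1.71562.
ΣO = 2.56927; factor = 3/ΣO = 1.16765.
Si apfu = 0.85781 × 1.16765 = 1.002.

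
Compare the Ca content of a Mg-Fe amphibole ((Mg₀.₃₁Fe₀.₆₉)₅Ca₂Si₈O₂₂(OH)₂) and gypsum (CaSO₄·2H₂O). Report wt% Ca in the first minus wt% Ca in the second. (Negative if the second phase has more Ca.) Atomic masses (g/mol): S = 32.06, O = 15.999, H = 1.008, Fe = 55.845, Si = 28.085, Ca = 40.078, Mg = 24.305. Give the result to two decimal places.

-14.58 percentage points

Ca in (Mg₀.₃₁Fe₀.₆₉)₅Ca₂Si₈O₂₂(OH)₂: molar mass 921.166 g/mol; 2×40.078 = 80.156 g → 8.70 wt%.
Ca in CaSO₄·2H₂O: molar mass 172.164 g/mol; 1×40.078 = 40.078 g → 23.28 wt%.
Difference = 8.70 − 23.28 = -14.58 percentage points.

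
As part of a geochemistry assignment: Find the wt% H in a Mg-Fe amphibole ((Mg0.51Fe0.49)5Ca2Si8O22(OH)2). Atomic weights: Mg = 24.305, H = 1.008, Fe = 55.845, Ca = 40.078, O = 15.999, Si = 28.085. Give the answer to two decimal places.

M((Mg0.51Fe0.49)5Ca2Si8O22(OH)2) = 889.626 g/mol.
H contributes 2 × 1.008 = 2.016 g per mole.
2.016/889.626 = 0.0023 → 0.23%.

0.23 weight percent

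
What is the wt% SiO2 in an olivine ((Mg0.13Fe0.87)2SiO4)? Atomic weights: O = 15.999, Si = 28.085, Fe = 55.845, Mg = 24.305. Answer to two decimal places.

30.72 wt%

M((Mg0.13Fe0.87)2SiO4) = 195.571 g/mol; M(SiO2) = 60.083 g/mol.
Moles SiO2 per formula unit = 1 Si ÷ 1 = 1.0000.
SiO2 fraction = (1.0000 × 60.083) / 195.571 = 60.083/195.571 = 0.3072.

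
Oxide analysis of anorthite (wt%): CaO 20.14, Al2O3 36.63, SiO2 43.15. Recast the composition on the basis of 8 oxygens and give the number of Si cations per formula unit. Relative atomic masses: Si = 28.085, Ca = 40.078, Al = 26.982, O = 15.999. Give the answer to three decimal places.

20.14 wt% CaO ÷ 56.077 g/mol = 0.35915 mol, giving 0.35915 Ca and 0.35915 O.
36.63 wt% Al2O3 ÷ 101.961 g/mol = 0.35926 mol, giving 0.71852 Al and 1.07778 O.
43.15 wt% SiO2 ÷ 60.083 g/mol = 0.71817 mol, giving 0.71817 Si and 1.43634 O.
Oxygen sums to 2.87327; scaling by 8/2.87327 = 2.78428 puts the formula on 8 O.
Si: 0.71817 × 2.78428 = 2.000 atoms per formula unit.

2.000 Si apfu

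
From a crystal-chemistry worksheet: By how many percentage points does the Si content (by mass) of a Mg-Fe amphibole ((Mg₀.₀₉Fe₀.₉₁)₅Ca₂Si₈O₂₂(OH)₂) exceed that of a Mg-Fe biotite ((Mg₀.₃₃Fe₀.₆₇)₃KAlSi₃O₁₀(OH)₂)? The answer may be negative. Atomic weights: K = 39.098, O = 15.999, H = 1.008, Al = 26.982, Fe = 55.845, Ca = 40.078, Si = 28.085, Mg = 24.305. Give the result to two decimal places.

5.98 percentage points

Si in (Mg₀.₀₉Fe₀.₉₁)₅Ca₂Si₈O₂₂(OH)₂: molar mass 955.860 g/mol; 8×28.085 = 224.680 g → 23.51 wt%.
Si in (Mg₀.₃₃Fe₀.₆₇)₃KAlSi₃O₁₀(OH)₂: molar mass 480.649 g/mol; 3×28.085 = 84.255 g → 17.53 wt%.
Difference = 23.51 − 17.53 = 5.98 percentage points.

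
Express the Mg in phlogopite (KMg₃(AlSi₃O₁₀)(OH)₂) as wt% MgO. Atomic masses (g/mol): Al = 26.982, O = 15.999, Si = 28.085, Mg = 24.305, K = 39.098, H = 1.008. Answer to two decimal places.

Formula mass = 417.254 g/mol.
3 Mg → 3.0000 mol MgO per formula unit; M(MgO) = 40.304, so MgO mass = 120.912 g.
120.912/417.254 × 100 = 28.98 wt%.

28.98 wt%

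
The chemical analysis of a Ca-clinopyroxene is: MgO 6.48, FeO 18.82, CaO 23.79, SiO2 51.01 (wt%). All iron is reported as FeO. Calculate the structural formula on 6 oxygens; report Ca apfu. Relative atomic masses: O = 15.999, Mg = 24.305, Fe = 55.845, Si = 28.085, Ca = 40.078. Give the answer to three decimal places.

1.000 Ca apfu

MgO: 6.48/40.304 = 0.16078 mol → 0.16078 mol Mg, 0.16078 mol O.
FeO: 18.82/71.844 = 0.26196 mol → 0.26196 mol Fe, 0.26196 mol O.
CaO: 23.79/56.077 = 0.42424 mol → 0.42424 mol Ca, 0.42424 mol O.
SiO2: 51.01/60.083 = 0.84899 mol → 0.84899 mol Si, 1.69798 mol O.
Total oxygen = 2.54496 mol. Normalization factor = 6/2.54496 = 2.35760.
Ca per 6 O = 0.42424 × 2.35760 = 1.000.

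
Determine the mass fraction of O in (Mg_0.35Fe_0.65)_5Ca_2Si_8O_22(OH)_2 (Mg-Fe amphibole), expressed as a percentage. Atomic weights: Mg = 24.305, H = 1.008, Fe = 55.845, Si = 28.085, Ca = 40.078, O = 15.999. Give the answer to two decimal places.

M((Mg_0.35Fe_0.65)_5Ca_2Si_8O_22(OH)_2) = 914.858 g/mol.
O contributes 24 × 15.999 = 383.976 g per mole.
383.976/914.858 = 0.4197 → 41.97%.

41.97 mass %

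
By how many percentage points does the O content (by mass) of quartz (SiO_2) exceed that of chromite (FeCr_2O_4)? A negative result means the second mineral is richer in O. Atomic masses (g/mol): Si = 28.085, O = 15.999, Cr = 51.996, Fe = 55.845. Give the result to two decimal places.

O in SiO_2: molar mass 60.083 g/mol; 2×15.999 = 31.998 g → 53.26 wt%.
O in FeCr_2O_4: molar mass 223.833 g/mol; 4×15.999 = 63.996 g → 28.59 wt%.
Difference = 53.26 − 28.59 = 24.67 percentage points.

24.67 percentage points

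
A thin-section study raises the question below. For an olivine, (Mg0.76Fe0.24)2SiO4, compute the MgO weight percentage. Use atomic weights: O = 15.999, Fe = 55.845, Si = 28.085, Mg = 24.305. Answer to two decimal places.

39.31 wt%

Molar mass of (Mg0.76Fe0.24)2SiO4 = 1.52*24.305 + 0.48*55.845 + 1*28.085 + 4*15.999 = 155.830 g/mol.
Each formula unit contains 1.52 Mg, equivalent to 1.52/1 = 1.5200 mol MgO.
M(MgO) = 1×24.305 + 1×15.999 = 40.304 g/mol.
Mass of MgO per formula unit = 1.5200 × 40.304 = 61.262 g.
MgO wt% = 61.262 / 155.830 × 100 = 39.31%.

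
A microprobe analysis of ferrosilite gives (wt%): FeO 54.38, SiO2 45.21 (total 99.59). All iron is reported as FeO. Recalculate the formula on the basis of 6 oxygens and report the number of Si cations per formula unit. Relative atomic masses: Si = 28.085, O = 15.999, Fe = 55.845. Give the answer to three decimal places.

FeO: 54.38/71.844 = 0.75692 mol → 0.75692 mol Fe, 0.75692 mol O.
SiO2: 45.21/60.083 = 0.75246 mol → 0.75246 mol Si, 1.50492 mol O.
Total oxygen = 2.26184 mol. Normalization factor = 6/2.26184 = 2.65271.
Si per 6 O = 0.75246 × 2.65271 = 1.996.

1.996 Si apfu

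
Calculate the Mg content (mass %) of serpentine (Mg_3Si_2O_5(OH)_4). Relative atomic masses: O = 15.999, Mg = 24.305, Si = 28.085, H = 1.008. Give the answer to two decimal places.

M(Mg_3Si_2O_5(OH)_4) = 277.108 g/mol.
Mg contributes 3 × 24.305 = 72.915 g per mole.
72.915/277.108 = 0.2631 → 26.31%.

26.31 mass %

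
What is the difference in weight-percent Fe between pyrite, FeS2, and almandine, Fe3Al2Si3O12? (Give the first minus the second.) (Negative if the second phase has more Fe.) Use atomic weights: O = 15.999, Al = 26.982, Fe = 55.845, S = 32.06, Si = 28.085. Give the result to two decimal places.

Fe in FeS2: molar mass 119.965 g/mol; 1×55.845 = 55.845 g → 46.55 wt%.
Fe in Fe3Al2Si3O12: molar mass 497.742 g/mol; 3×55.845 = 167.535 g → 33.66 wt%.
Difference = 46.55 − 33.66 = 12.89 percentage points.

12.89 percentage points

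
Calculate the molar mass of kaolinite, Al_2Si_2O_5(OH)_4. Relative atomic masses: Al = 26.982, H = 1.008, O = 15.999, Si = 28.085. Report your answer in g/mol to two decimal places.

258.16 g/mol

The formula mass is the sum 2(26.982) + 2(28.085) + 9(15.999) + 4(1.008).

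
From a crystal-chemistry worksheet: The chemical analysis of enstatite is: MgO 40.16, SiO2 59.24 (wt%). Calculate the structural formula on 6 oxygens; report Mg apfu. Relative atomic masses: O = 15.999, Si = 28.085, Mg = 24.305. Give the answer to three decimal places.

2.014 Mg apfu

40.16 wt% MgO ÷ 40.304 g/mol = 0.99643 mol, giving 0.99643 Mg and 0.99643 O.
59.24 wt% SiO2 ÷ 60.083 g/mol = 0.98597 mol, giving 0.98597 Si and 1.97194 O.
Oxygen sums to 2.96837; scaling by 6/2.96837 = 2.02131 puts the formula on 6 O.
Mg: 0.99643 × 2.02131 = 2.014 atoms per formula unit.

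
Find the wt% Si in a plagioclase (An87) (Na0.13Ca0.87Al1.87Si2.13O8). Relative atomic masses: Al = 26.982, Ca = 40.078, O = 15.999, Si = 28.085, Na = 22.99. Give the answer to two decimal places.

21.66 mass %

Molar mass of Na0.13Ca0.87Al1.87Si2.13O8: 0.13×22.99 + 0.87×40.078 + 1.87×26.982 + 2.13×28.085 + 8×15.999 = 276.126 g/mol.
Mass of Si per formula unit: 2.13 × 28.085 = 59.821 g.
Weight fraction Si = 59.821 / 276.126 = 0.2166.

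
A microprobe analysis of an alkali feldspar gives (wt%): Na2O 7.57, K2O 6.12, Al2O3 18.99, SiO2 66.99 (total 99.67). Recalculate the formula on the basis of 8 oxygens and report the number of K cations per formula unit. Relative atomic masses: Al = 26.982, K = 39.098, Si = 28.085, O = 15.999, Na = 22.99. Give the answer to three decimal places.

Na2O (M=61.979): mol = 0.12214; Na = 0.24428, O = 0.12214.
K2O (M=94.195): mol = 0.06497; K = 0.12994, O = 0.06497.
Al2O3 (M=101.961): mol = 0.18625; Al = 0.37250, O = 0.55875.
SiO2 (M=60.083): mol = 1.11496; Si = 1.11496, O = 2.22992.
ΣO = 2.97578; factor = 8/ΣO = 2.68837.
K apfu = 0.12994 × 2.68837 = 0.349.

0.349 K apfu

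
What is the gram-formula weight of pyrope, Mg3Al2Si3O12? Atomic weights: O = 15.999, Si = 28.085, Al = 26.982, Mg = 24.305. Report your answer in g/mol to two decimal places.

The formula mass is the sum 3(24.305) + 2(26.982) + 3(28.085) + 12(15.999).

403.12 g/mol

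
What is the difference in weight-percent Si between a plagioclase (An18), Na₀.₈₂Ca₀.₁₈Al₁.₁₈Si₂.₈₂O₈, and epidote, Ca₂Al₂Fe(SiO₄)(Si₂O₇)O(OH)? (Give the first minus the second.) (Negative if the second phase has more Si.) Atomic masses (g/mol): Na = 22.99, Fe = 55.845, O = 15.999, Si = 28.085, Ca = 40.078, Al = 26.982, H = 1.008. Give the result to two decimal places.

First mineral: 79.200 g Si in 265.096 g formula = 29.88 wt% Si.
Second mineral: 84.255 g Si in 483.215 g formula = 17.44 wt% Si.
29.88% − 17.44% gives a difference of 12.44 percentage points.

12.44 percentage points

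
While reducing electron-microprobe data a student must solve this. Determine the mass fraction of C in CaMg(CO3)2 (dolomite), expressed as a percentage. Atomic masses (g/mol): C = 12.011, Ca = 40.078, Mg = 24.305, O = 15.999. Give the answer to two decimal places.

M(CaMg(CO3)2) = 184.399 g/mol.
C contributes 2 × 12.011 = 24.022 g per mole.
24.022/184.399 = 0.1303 → 13.03%.

13.03 wt%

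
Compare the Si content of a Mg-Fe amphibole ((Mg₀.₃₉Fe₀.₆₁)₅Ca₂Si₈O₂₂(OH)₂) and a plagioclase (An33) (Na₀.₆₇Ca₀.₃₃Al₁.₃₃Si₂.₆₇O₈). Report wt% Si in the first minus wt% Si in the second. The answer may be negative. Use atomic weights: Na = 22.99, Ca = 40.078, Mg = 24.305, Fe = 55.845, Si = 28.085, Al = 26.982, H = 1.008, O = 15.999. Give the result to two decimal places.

First mineral: 224.680 g Si in 908.550 g formula = 24.73 wt% Si.
Second mineral: 74.987 g Si in 267.494 g formula = 28.03 wt% Si.
24.73% − 28.03% gives a difference of -3.30 percentage points.

-3.30 percentage points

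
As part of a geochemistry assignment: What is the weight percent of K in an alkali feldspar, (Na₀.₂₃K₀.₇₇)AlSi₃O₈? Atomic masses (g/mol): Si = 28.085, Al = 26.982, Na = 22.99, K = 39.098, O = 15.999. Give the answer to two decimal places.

10.96 weight percent

Formula mass = 0.23×22.99 + 0.77×39.098 + 1×26.982 + 3×28.085 + 8×15.999 = 274.622 g/mol, of which 30.105 g is K.
So K makes up 30.105/274.622 = 0.1096 of the mass, i.e. 10.96%.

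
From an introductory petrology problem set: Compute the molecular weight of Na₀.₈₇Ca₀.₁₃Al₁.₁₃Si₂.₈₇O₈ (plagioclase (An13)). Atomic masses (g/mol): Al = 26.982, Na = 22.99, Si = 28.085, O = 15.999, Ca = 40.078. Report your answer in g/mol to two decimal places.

264.30 g/mol

The formula mass is the sum 0.87(22.99) + 0.13(40.078) + 1.13(26.982) + 2.87(28.085) + 8(15.999).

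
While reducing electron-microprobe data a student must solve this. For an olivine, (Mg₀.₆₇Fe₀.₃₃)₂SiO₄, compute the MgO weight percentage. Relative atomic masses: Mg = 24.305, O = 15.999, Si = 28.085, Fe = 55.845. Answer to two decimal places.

33.44 wt%

M((Mg₀.₆₇Fe₀.₃₃)₂SiO₄) = 161.507 g/mol; M(MgO) = 40.304 g/mol.
Moles MgO per formula unit = 1.34 Mg ÷ 1 = 1.3400.
MgO fraction = (1.3400 × 40.304) / 161.507 = 54.007/161.507 = 0.3344.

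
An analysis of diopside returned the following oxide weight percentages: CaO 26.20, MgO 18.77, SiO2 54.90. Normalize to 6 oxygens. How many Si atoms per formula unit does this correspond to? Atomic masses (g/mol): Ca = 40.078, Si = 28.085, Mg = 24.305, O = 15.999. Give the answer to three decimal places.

1.986 Si apfu

CaO (M=56.077): mol = 0.46721; Ca = 0.46721, O = 0.46721.
MgO (M=40.304): mol = 0.46571; Mg = 0.46571, O = 0.46571.
SiO2 (M=60.083): mol = 0.91374; Si = 0.91374, O = 1.82748.
ΣO = 2.76040; factor = 6/ΣO = 2.17360.
Si apfu = 0.91374 × 2.17360 = 1.986.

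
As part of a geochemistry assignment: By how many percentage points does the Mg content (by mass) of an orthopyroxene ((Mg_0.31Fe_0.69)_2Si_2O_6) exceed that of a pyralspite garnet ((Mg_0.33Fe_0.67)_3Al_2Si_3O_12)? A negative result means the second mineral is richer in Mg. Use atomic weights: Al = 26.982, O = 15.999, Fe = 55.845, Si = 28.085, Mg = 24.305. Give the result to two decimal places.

1.01 percentage points

First mineral: 15.069 g Mg in 244.299 g formula = 6.17 wt% Mg.
Second mineral: 24.062 g Mg in 466.517 g formula = 5.16 wt% Mg.
6.17% − 5.16% gives a difference of 1.01 percentage points.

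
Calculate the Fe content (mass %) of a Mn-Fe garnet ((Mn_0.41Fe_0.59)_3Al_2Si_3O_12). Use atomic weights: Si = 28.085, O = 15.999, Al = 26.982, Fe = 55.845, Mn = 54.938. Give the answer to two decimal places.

19.90 mass %

Molar mass of (Mn_0.41Fe_0.59)_3Al_2Si_3O_12: 1.23·54.938 + 1.77·55.845 + 2·26.982 + 3·28.085 + 12·15.999 = 496.626 g/mol.
Mass of Fe per formula unit: 1.77 × 55.845 = 98.846 g.
Weight fraction Fe = 98.846 / 496.626 = 0.1990.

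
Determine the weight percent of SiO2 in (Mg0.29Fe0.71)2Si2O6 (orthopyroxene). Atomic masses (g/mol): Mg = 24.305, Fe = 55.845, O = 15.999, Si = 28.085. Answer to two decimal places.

48.94 wt%

Molar mass of (Mg0.29Fe0.71)2Si2O6 = 0.58×24.305 + 1.42×55.845 + 2×28.085 + 6×15.999 = 245.561 g/mol.
Each formula unit contains 2 Si, equivalent to 2/1 = 2.0000 mol SiO2.
M(SiO2) = 1×28.085 + 2×15.999 = 60.083 g/mol.
Mass of SiO2 per formula unit = 2.0000 × 60.083 = 120.166 g.
SiO2 wt% = 120.166 / 245.561 × 100 = 48.94%.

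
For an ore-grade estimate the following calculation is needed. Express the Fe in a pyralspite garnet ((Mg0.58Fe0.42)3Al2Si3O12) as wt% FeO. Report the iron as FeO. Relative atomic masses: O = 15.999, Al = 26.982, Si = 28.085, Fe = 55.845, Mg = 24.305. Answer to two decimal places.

Molar mass of (Mg0.58Fe0.42)3Al2Si3O12 = 1.74*24.305 + 1.26*55.845 + 2*26.982 + 3*28.085 + 12*15.999 = 442.862 g/mol.
Each formula unit contains 1.26 Fe, equivalent to 1.26/1 = 1.2600 mol FeO.
M(FeO) = 1×55.845 + 1×15.999 = 71.844 g/mol.
Mass of FeO per formula unit = 1.2600 × 71.844 = 90.523 g.
FeO wt% = 90.523 / 442.862 × 100 = 20.44%.

20.44 wt%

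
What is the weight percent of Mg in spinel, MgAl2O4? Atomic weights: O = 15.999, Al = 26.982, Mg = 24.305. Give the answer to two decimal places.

Molar mass of MgAl2O4: 1·24.305 + 2·26.982 + 4·15.999 = 142.265 g/mol.
Mass of Mg per formula unit: 1 × 24.305 = 24.305 g.
Weight fraction Mg = 24.305 / 142.265 = 0.1708.

17.08 wt%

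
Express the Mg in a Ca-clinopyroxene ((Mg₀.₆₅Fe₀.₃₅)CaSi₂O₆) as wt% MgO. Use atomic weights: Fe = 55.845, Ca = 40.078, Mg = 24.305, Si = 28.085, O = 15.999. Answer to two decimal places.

11.51 wt%

M((Mg₀.₆₅Fe₀.₃₅)CaSi₂O₆) = 227.586 g/mol; M(MgO) = 40.304 g/mol.
Moles MgO per formula unit = 0.65 Mg ÷ 1 = 0.6500.
MgO fraction = (0.6500 × 40.304) / 227.586 = 26.198/227.586 = 0.1151.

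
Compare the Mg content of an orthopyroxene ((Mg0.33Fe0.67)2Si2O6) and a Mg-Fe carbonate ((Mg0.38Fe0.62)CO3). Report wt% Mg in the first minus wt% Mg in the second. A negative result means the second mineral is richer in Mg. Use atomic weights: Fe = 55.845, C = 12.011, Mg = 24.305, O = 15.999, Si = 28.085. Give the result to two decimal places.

Mg in (Mg0.33Fe0.67)2Si2O6: molar mass 243.038 g/mol; 0.66×24.305 = 16.041 g → 6.60 wt%.
Mg in (Mg0.38Fe0.62)CO3: molar mass 103.868 g/mol; 0.38×24.305 = 9.236 g → 8.89 wt%.
Difference = 6.60 − 8.89 = -2.29 percentage points.

-2.29 percentage points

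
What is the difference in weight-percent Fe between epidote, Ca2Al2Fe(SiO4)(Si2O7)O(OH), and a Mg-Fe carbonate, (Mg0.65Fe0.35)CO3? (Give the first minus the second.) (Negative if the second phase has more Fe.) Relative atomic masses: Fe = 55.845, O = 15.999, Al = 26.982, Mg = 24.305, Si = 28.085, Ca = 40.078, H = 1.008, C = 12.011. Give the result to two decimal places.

-8.94 percentage points

Fe in Ca2Al2Fe(SiO4)(Si2O7)O(OH): molar mass 483.215 g/mol; 1×55.845 = 55.845 g → 11.56 wt%.
Fe in (Mg0.65Fe0.35)CO3: molar mass 95.352 g/mol; 0.35×55.845 = 19.546 g → 20.50 wt%.
Difference = 11.56 − 20.50 = -8.94 percentage points.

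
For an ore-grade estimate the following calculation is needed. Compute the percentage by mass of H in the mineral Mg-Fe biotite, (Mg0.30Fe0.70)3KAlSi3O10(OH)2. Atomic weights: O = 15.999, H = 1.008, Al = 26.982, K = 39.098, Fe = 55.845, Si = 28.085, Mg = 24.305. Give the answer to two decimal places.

0.42 wt%

Formula mass = 0.90*24.305 + 2.10*55.845 + 1*39.098 + 1*26.982 + 3*28.085 + 12*15.999 + 2*1.008 = 483.488 g/mol, of which 2.016 g is H.
So H makes up 2.016/483.488 = 0.0042 of the mass, i.e. 0.42%.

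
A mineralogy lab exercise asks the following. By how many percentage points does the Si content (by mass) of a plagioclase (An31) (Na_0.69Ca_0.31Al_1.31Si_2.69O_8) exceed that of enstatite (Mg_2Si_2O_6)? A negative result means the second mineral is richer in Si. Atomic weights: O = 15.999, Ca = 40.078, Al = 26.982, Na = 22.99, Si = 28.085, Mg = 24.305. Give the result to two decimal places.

0.30 percentage points

Si in Na_0.69Ca_0.31Al_1.31Si_2.69O_8: molar mass 267.174 g/mol; 2.69×28.085 = 75.549 g → 28.28 wt%.
Si in Mg_2Si_2O_6: molar mass 200.774 g/mol; 2×28.085 = 56.170 g → 27.98 wt%.
Difference = 28.28 − 27.98 = 0.30 percentage points.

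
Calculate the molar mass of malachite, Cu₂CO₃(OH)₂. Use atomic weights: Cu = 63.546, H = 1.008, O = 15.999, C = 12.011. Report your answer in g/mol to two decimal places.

221.11 g/mol

Cu: 2 × 63.546 = 127.0920
C: 1 × 12.011 = 12.0110
O: 5 × 15.999 = 79.9950
H: 2 × 1.008 = 2.0160
Summing the contributions gives the formula mass.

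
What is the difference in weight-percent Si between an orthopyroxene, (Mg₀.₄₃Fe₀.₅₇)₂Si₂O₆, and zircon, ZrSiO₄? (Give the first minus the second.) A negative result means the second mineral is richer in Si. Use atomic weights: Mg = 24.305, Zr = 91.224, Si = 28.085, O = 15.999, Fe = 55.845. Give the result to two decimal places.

8.41 percentage points

First mineral: 56.170 g Si in 236.730 g formula = 23.73 wt% Si.
Second mineral: 28.085 g Si in 183.305 g formula = 15.32 wt% Si.
23.73% − 15.32% gives a difference of 8.41 percentage points.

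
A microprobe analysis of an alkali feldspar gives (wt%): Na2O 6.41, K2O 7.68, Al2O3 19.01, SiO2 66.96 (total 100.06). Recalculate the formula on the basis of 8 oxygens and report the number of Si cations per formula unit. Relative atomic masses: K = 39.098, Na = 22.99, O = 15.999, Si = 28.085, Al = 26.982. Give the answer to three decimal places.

Na2O: 6.41/61.979 = 0.10342 mol → 0.20684 mol Na, 0.10342 mol O.
K2O: 7.68/94.195 = 0.08153 mol → 0.16306 mol K, 0.08153 mol O.
Al2O3: 19.01/101.961 = 0.18644 mol → 0.37288 mol Al, 0.55932 mol O.
SiO2: 66.96/60.083 = 1.11446 mol → 1.11446 mol Si, 2.22892 mol O.
Total oxygen = 2.97319 mol. Normalization factor = 8/2.97319 = 2.69071.
Si per 8 O = 1.11446 × 2.69071 = 2.999.

2.999 Si apfu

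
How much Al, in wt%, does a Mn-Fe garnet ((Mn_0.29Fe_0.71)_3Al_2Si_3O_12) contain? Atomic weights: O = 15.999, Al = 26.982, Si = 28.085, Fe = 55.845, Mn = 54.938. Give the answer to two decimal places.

10.86 wt%

M((Mn_0.29Fe_0.71)_3Al_2Si_3O_12) = 496.953 g/mol.
Al contributes 2 × 26.982 = 53.964 g per mole.
53.964/496.953 = 0.1086 → 10.86%.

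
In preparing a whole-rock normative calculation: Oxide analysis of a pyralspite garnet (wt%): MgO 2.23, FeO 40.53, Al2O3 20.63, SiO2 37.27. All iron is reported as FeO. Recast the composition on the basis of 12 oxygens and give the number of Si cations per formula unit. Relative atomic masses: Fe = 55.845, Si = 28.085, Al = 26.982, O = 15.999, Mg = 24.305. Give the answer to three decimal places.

2.23 wt% MgO ÷ 40.304 g/mol = 0.05533 mol, giving 0.05533 Mg and 0.05533 O.
40.53 wt% FeO ÷ 71.844 g/mol = 0.56414 mol, giving 0.56414 Fe and 0.56414 O.
20.63 wt% Al2O3 ÷ 101.961 g/mol = 0.20233 mol, giving 0.40466 Al and 0.60699 O.
37.27 wt% SiO2 ÷ 60.083 g/mol = 0.62031 mol, giving 0.62031 Si and 1.24062 O.
Oxygen sums to 2.46708; scaling by 12/2.46708 = 4.86405 puts the formula on 12 O.
Si: 0.62031 × 4.86405 = 3.017 atoms per formula unit.

3.017 Si apfu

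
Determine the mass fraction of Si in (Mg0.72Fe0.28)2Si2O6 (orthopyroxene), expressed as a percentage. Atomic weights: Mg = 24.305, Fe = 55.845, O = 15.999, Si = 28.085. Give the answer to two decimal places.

25.71 mass %

M((Mg0.72Fe0.28)2Si2O6) = 218.436 g/mol.
Si contributes 2 × 28.085 = 56.170 g per mole.
56.170/218.436 = 0.2571 → 25.71%.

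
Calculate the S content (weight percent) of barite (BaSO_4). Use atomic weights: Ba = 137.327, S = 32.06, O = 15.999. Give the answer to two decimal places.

Formula mass = 1*137.327 + 1*32.06 + 4*15.999 = 233.383 g/mol, of which 32.060 g is S.
So S makes up 32.060/233.383 = 0.1374 of the mass, i.e. 13.74%.

13.74 weight percent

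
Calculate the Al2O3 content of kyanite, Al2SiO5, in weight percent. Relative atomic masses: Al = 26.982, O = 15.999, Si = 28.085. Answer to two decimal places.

62.92 wt%

Molar mass of Al2SiO5 = 2×26.982 + 1×28.085 + 5×15.999 = 162.044 g/mol.
Each formula unit contains 2 Al, equivalent to 2/2 = 1.0000 mol Al2O3.
M(Al2O3) = 2×26.982 + 3×15.999 = 101.961 g/mol.
Mass of Al2O3 per formula unit = 1.0000 × 101.961 = 101.961 g.
Al2O3 wt% = 101.961 / 162.044 × 100 = 62.92%.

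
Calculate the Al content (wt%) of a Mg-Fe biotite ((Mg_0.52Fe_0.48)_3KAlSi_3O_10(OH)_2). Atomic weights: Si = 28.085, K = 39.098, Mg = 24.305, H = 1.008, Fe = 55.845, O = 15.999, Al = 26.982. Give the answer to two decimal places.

Formula mass = 1.56·24.305 + 1.44·55.845 + 1·39.098 + 1·26.982 + 3·28.085 + 12·15.999 + 2·1.008 = 462.672 g/mol, of which 26.982 g is Al.
So Al makes up 26.982/462.672 = 0.0583 of the mass, i.e. 5.83%.

5.83 wt%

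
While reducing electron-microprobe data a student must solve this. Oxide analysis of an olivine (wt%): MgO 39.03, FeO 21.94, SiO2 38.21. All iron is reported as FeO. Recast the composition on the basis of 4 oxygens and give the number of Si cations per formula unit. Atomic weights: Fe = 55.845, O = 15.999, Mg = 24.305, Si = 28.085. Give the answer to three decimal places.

MgO (M=40.304): mol = 0.96839; Mg = 0.96839, O = 0.96839.
FeO (M=71.844): mol = 0.30538; Fe = 0.30538, O = 0.30538.
SiO2 (M=60.083): mol = 0.63595; Si = 0.63595, O = 1.27190.
ΣO = 2.54567; factor = 4/ΣO = 1.57130.
Si apfu = 0.63595 × 1.57130 = 0.999.

0.999 Si apfu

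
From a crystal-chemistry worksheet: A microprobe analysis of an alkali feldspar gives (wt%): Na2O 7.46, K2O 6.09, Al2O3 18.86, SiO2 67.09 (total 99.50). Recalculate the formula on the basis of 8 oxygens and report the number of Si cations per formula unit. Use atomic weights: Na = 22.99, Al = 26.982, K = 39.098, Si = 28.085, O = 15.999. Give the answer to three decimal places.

Na2O (M=61.979): mol = 0.12036; Na = 0.24072, O = 0.12036.
K2O (M=94.195): mol = 0.06465; K = 0.12930, O = 0.06465.
Al2O3 (M=101.961): mol = 0.18497; Al = 0.36994, O = 0.55491.
SiO2 (M=60.083): mol = 1.11662; Si = 1.11662, O = 2.23324.
ΣO = 2.97316; factor = 8/ΣO = 2.69074.
Si apfu = 1.11662 × 2.69074 = 3.005.

3.005 Si apfu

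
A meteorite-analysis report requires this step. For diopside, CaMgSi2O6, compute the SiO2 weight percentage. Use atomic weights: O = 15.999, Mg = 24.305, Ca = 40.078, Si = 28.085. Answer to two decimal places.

Formula mass = 216.547 g/mol.
2 Si → 2.0000 mol SiO2 per formula unit; M(SiO2) = 60.083, so SiO2 mass = 120.166 g.
120.166/216.547 × 100 = 55.49 wt%.

55.49 wt%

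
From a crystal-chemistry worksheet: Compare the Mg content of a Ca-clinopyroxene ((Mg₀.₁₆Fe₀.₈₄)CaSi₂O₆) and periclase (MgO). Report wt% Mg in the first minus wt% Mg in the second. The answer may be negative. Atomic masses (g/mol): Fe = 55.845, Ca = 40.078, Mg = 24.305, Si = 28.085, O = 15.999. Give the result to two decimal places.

First mineral: 3.889 g Mg in 243.041 g formula = 1.60 wt% Mg.
Second mineral: 24.305 g Mg in 40.304 g formula = 60.30 wt% Mg.
1.60% − 60.30% gives a difference of -58.70 percentage points.

-58.70 percentage points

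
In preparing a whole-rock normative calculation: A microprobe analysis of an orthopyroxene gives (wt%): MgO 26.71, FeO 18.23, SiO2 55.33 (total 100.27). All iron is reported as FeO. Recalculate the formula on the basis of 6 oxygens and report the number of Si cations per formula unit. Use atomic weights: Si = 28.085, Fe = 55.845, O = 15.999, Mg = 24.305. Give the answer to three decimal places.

2.003 Si apfu

MgO (M=40.304): mol = 0.66271; Mg = 0.66271, O = 0.66271.
FeO (M=71.844): mol = 0.25374; Fe = 0.25374, O = 0.25374.
SiO2 (M=60.083): mol = 0.92089; Si = 0.92089, O = 1.84178.
ΣO = 2.75823; factor = 6/ΣO = 2.17531.
Si apfu = 0.92089 × 2.17531 = 2.003.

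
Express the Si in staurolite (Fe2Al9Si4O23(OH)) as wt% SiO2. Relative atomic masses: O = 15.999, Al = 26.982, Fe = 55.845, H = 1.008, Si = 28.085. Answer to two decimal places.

Formula mass = 851.852 g/mol.
4 Si → 4.0000 mol SiO2 per formula unit; M(SiO2) = 60.083, so SiO2 mass = 240.332 g.
240.332/851.852 × 100 = 28.21 wt%.

28.21 wt%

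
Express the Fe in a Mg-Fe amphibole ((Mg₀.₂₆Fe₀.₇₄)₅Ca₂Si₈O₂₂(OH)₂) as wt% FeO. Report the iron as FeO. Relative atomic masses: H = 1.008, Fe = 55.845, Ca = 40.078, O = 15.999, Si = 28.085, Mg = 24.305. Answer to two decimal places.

Formula mass = 929.051 g/mol.
3.70 Fe → 3.7000 mol FeO per formula unit; M(FeO) = 71.844, so FeO mass = 265.823 g.
265.823/929.051 × 100 = 28.61 wt%.

28.61 wt%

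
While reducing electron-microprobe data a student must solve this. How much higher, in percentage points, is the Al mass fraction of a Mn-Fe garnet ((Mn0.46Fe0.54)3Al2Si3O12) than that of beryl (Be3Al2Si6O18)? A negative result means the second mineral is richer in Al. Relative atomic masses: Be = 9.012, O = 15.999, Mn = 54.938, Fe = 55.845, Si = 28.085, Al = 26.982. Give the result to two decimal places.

0.83 percentage points

M((Mn0.46Fe0.54)3Al2Si3O12) = 496.490 g/mol, so wt% Al = 53.964/496.490 × 100 = 10.87%.
M(Be3Al2Si6O18) = 537.492 g/mol, so wt% Al = 53.964/537.492 × 100 = 10.04%.
10.87 − 10.04 = 0.83 pp.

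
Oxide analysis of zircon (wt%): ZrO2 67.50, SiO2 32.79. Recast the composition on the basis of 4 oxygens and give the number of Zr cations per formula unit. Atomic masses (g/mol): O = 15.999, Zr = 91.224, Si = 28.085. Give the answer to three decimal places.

ZrO2: 67.50/123.222 = 0.54779 mol → 0.54779 mol Zr, 1.09558 mol O.
SiO2: 32.79/60.083 = 0.54575 mol → 0.54575 mol Si, 1.09150 mol O.
Total oxygen = 2.18708 mol. Normalization factor = 4/2.18708 = 1.82892.
Zr per 4 O = 0.54779 × 1.82892 = 1.002.

1.002 Zr apfu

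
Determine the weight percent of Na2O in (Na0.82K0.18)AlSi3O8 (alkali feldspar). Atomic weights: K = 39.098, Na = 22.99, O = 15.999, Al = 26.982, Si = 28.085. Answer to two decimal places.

Molar mass of (Na0.82K0.18)AlSi3O8 = 0.82×22.99 + 0.18×39.098 + 1×26.982 + 3×28.085 + 8×15.999 = 265.118 g/mol.
Each formula unit contains 0.82 Na, equivalent to 0.82/2 = 0.4100 mol Na2O.
M(Na2O) = 2×22.99 + 1×15.999 = 61.979 g/mol.
Mass of Na2O per formula unit = 0.4100 × 61.979 = 25.411 g.
Na2O wt% = 25.411 / 265.118 × 100 = 9.58%.

9.58 wt%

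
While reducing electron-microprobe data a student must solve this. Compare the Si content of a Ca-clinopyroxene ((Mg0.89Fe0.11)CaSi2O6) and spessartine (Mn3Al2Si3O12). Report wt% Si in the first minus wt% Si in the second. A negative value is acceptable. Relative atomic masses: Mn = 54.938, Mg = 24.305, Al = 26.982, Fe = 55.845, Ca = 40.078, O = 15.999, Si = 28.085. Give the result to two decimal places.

8.51 percentage points

M((Mg0.89Fe0.11)CaSi2O6) = 220.016 g/mol, so wt% Si = 56.170/220.016 × 100 = 25.53%.
M(Mn3Al2Si3O12) = 495.021 g/mol, so wt% Si = 84.255/495.021 × 100 = 17.02%.
25.53 − 17.02 = 8.51 pp.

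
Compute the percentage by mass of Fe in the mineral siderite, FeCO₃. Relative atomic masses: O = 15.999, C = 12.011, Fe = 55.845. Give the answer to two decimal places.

M(FeCO₃) = 115.853 g/mol.
Fe contributes 1 × 55.845 = 55.845 g per mole.
55.845/115.853 = 0.4820 → 48.20%.

48.20 mass %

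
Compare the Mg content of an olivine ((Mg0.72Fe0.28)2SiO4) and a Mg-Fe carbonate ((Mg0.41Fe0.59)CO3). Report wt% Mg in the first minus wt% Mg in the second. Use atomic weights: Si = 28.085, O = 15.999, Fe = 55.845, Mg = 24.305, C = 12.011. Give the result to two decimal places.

First mineral: 34.999 g Mg in 158.353 g formula = 22.10 wt% Mg.
Second mineral: 9.965 g Mg in 102.922 g formula = 9.68 wt% Mg.
22.10% − 9.68% gives a difference of 12.42 percentage points.

12.42 percentage points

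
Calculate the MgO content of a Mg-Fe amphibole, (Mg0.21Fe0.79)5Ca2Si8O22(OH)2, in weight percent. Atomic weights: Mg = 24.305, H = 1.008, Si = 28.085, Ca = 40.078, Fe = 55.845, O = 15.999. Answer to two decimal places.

4.52 wt%

Molar mass of (Mg0.21Fe0.79)5Ca2Si8O22(OH)2 = 1.05*24.305 + 3.95*55.845 + 2*40.078 + 8*28.085 + 24*15.999 + 2*1.008 = 936.936 g/mol.
Each formula unit contains 1.05 Mg, equivalent to 1.05/1 = 1.0500 mol MgO.
M(MgO) = 1×24.305 + 1×15.999 = 40.304 g/mol.
Mass of MgO per formula unit = 1.0500 × 40.304 = 42.319 g.
MgO wt% = 42.319 / 936.936 × 100 = 4.52%.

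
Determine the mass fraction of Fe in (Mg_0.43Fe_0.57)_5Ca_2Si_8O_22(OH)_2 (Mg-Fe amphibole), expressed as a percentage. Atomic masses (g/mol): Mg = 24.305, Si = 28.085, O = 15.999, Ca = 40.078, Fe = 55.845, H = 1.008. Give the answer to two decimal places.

17.64 weight percent

Formula mass = 2.15·24.305 + 2.85·55.845 + 2·40.078 + 8·28.085 + 24·15.999 + 2·1.008 = 902.242 g/mol, of which 159.158 g is Fe.
So Fe makes up 159.158/902.242 = 0.1764 of the mass, i.e. 17.64%.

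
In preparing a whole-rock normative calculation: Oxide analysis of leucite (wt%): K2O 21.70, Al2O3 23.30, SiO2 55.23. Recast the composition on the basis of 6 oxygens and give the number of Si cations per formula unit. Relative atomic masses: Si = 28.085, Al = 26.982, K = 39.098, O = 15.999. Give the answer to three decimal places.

K2O: 21.70/94.195 = 0.23037 mol → 0.46074 mol K, 0.23037 mol O.
Al2O3: 23.30/101.961 = 0.22852 mol → 0.45704 mol Al, 0.68556 mol O.
SiO2: 55.23/60.083 = 0.91923 mol → 0.91923 mol Si, 1.83846 mol O.
Total oxygen = 2.75439 mol. Normalization factor = 6/2.75439 = 2.17834.
Si per 6 O = 0.91923 × 2.17834 = 2.002.

2.002 Si apfu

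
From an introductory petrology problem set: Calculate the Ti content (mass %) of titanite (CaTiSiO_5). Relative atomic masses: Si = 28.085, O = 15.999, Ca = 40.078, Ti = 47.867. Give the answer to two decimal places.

24.42 mass %

Molar mass of CaTiSiO_5: 1·40.078 + 1·47.867 + 1·28.085 + 5·15.999 = 196.025 g/mol.
Mass of Ti per formula unit: 1 × 47.867 = 47.867 g.
Weight fraction Ti = 47.867 / 196.025 = 0.2442.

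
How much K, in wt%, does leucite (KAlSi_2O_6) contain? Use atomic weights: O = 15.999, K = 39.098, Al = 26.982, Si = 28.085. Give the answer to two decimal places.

Molar mass of KAlSi_2O_6: 1*39.098 + 1*26.982 + 2*28.085 + 6*15.999 = 218.244 g/mol.
Mass of K per formula unit: 1 × 39.098 = 39.098 g.
Weight fraction K = 39.098 / 218.244 = 0.1791.

17.91 wt%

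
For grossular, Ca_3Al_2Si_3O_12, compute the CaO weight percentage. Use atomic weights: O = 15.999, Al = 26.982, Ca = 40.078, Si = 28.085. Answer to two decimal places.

Molar mass of Ca_3Al_2Si_3O_12 = 3×40.078 + 2×26.982 + 3×28.085 + 12×15.999 = 450.441 g/mol.
Each formula unit contains 3 Ca, equivalent to 3/1 = 3.0000 mol CaO.
M(CaO) = 1×40.078 + 1×15.999 = 56.077 g/mol.
Mass of CaO per formula unit = 3.0000 × 56.077 = 168.231 g.
CaO wt% = 168.231 / 450.441 × 100 = 37.35%.

37.35 wt%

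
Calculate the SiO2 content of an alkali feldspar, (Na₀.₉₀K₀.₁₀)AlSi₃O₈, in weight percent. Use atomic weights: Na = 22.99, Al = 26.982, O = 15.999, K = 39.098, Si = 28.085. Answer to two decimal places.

M((Na₀.₉₀K₀.₁₀)AlSi₃O₈) = 263.830 g/mol; M(SiO2) = 60.083 g/mol.
Moles SiO2 per formula unit = 3 Si ÷ 1 = 3.0000.
SiO2 fraction = (3.0000 × 60.083) / 263.830 = 180.249/263.830 = 0.6832.

68.32 wt%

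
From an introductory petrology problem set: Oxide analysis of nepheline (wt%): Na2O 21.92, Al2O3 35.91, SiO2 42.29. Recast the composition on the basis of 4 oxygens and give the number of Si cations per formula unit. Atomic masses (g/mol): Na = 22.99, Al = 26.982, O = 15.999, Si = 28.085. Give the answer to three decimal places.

0.999 Si apfu

21.92 wt% Na2O ÷ 61.979 g/mol = 0.35367 mol, giving 0.70734 Na and 0.35367 O.
35.91 wt% Al2O3 ÷ 101.961 g/mol = 0.35219 mol, giving 0.70438 Al and 1.05657 O.
42.29 wt% SiO2 ÷ 60.083 g/mol = 0.70386 mol, giving 0.70386 Si and 1.40772 O.
Oxygen sums to 2.81796; scaling by 4/2.81796 = 1.41947 puts the formula on 4 O.
Si: 0.70386 × 1.41947 = 0.999 atoms per formula unit.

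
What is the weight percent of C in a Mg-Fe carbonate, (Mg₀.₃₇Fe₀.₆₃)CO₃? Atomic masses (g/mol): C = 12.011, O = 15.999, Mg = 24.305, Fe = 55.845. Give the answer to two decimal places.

M((Mg₀.₃₇Fe₀.₆₃)CO₃) = 104.183 g/mol.
C contributes 1 × 12.011 = 12.011 g per mole.
12.011/104.183 = 0.1153 → 11.53%.

11.53 mass %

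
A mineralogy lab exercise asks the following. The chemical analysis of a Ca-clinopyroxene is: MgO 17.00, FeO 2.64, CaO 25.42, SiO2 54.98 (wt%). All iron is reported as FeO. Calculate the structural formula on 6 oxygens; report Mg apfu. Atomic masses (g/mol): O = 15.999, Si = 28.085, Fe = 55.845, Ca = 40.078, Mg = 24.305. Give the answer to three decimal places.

0.923 Mg apfu

17.00 wt% MgO ÷ 40.304 g/mol = 0.42179 mol, giving 0.42179 Mg and 0.42179 O.
2.64 wt% FeO ÷ 71.844 g/mol = 0.03675 mol, giving 0.03675 Fe and 0.03675 O.
25.42 wt% CaO ÷ 56.077 g/mol = 0.45331 mol, giving 0.45331 Ca and 0.45331 O.
54.98 wt% SiO2 ÷ 60.083 g/mol = 0.91507 mol, giving 0.91507 Si and 1.83014 O.
Oxygen sums to 2.74199; scaling by 6/2.74199 = 2.18819 puts the formula on 6 O.
Mg: 0.42179 × 2.18819 = 0.923 atoms per formula unit.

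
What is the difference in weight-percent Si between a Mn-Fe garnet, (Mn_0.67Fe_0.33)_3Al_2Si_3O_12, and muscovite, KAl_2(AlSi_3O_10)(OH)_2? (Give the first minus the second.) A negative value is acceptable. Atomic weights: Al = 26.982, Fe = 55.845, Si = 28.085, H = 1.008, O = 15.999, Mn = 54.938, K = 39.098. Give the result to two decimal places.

Si in (Mn_0.67Fe_0.33)_3Al_2Si_3O_12: molar mass 495.919 g/mol; 3×28.085 = 84.255 g → 16.99 wt%.
Si in KAl_2(AlSi_3O_10)(OH)_2: molar mass 398.303 g/mol; 3×28.085 = 84.255 g → 21.15 wt%.
Difference = 16.99 − 21.15 = -4.16 percentage points.

-4.16 percentage points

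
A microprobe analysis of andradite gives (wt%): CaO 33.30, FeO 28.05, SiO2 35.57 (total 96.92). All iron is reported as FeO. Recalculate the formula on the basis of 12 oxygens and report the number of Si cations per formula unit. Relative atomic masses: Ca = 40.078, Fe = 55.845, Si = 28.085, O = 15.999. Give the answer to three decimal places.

3.276 Si apfu

CaO: 33.30/56.077 = 0.59383 mol → 0.59383 mol Ca, 0.59383 mol O.
FeO: 28.05/71.844 = 0.39043 mol → 0.39043 mol Fe, 0.39043 mol O.
SiO2: 35.57/60.083 = 0.59201 mol → 0.59201 mol Si, 1.18402 mol O.
Total oxygen = 2.16828 mol. Normalization factor = 12/2.16828 = 5.53434.
Si per 12 O = 0.59201 × 5.53434 = 3.276.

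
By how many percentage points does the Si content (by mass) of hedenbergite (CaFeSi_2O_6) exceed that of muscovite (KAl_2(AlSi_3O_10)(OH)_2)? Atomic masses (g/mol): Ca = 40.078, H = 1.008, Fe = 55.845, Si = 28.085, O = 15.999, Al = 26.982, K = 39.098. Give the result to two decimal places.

1.49 percentage points

Si in CaFeSi_2O_6: molar mass 248.087 g/mol; 2×28.085 = 56.170 g → 22.64 wt%.
Si in KAl_2(AlSi_3O_10)(OH)_2: molar mass 398.303 g/mol; 3×28.085 = 84.255 g → 21.15 wt%.
Difference = 22.64 − 21.15 = 1.49 percentage points.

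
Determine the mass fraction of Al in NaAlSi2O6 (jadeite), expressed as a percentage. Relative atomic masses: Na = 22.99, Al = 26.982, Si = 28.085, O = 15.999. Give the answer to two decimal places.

13.35 mass %

Molar mass of NaAlSi2O6: 1·22.99 + 1·26.982 + 2·28.085 + 6·15.999 = 202.136 g/mol.
Mass of Al per formula unit: 1 × 26.982 = 26.982 g.
Weight fraction Al = 26.982 / 202.136 = 0.1335.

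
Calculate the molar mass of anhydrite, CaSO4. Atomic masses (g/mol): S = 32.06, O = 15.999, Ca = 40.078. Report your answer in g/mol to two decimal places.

M = 1·40.078 + 1·32.06 + 4·15.999

136.13 g/mol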